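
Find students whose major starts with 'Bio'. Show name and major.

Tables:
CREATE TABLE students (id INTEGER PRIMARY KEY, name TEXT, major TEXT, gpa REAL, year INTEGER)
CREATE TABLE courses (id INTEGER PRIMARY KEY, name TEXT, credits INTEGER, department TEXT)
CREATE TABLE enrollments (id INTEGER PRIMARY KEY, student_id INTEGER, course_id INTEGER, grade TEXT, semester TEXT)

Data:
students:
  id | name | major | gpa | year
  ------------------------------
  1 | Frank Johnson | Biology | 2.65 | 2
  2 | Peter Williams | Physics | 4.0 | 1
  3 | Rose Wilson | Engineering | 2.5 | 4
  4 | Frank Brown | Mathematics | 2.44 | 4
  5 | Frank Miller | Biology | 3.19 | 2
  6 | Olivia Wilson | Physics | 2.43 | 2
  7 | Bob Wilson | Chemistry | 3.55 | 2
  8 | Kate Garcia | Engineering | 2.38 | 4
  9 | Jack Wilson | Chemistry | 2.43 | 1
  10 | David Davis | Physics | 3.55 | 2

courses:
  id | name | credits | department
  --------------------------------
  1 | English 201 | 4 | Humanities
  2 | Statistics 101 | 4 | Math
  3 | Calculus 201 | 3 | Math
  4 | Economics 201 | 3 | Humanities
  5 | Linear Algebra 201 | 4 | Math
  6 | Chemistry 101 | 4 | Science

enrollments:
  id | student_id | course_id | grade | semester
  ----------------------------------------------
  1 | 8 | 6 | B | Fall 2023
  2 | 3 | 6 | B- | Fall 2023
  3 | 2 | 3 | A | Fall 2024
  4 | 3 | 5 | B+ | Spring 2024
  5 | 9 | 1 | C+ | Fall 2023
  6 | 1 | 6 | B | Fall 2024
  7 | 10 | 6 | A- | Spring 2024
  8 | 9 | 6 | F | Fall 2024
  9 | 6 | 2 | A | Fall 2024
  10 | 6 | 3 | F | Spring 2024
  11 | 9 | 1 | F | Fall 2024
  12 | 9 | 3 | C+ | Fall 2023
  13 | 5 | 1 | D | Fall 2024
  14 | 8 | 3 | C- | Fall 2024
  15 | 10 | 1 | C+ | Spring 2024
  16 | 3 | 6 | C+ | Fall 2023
SELECT name, major FROM students WHERE major LIKE 'Bio%'

Execution result:
name | major
Frank Johnson | Biology
Frank Miller | Biology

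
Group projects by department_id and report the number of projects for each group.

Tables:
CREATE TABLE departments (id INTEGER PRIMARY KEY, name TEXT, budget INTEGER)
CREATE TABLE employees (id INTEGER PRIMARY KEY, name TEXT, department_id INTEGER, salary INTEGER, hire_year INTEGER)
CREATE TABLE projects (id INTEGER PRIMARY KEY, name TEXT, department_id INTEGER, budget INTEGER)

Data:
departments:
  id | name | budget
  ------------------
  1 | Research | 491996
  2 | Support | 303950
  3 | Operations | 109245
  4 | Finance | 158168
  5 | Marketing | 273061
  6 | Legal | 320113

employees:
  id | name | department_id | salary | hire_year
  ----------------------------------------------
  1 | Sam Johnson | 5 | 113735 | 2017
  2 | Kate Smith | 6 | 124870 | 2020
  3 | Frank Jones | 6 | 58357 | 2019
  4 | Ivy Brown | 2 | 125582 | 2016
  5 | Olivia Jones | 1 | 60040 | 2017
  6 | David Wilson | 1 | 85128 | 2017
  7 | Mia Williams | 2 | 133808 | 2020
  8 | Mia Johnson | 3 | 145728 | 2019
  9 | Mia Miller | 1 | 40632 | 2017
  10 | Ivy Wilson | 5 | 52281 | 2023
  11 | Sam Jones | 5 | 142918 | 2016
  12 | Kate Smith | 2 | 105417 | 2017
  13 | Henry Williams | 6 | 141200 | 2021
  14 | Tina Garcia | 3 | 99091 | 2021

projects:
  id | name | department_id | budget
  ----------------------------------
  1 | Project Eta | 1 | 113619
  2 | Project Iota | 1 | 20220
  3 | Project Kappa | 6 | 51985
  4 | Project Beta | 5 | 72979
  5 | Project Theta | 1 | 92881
SELECT department_id, COUNT(*) AS n FROM projects GROUP BY department_id

Execution result:
department_id | n
1 | 3
5 | 1
6 | 1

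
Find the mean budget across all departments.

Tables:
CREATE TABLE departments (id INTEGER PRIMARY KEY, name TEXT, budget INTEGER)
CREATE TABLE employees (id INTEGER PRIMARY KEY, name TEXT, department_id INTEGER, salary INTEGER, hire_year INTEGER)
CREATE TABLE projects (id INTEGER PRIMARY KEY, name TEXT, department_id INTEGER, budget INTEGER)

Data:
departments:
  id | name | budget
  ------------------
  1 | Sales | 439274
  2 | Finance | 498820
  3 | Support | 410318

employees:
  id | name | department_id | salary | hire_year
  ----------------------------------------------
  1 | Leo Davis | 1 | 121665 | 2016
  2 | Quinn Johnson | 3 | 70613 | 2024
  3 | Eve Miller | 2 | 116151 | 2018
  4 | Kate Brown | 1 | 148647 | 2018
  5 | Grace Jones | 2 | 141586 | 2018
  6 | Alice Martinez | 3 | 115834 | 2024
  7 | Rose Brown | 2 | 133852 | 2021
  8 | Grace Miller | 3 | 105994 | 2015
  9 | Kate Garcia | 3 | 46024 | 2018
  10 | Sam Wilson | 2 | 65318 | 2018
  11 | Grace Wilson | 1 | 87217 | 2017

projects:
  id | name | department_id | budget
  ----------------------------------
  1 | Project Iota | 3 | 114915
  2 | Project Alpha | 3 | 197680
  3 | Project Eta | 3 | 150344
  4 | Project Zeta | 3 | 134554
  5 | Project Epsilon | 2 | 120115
SELECT AVG(budget) FROM departments

Execution result:
449470.67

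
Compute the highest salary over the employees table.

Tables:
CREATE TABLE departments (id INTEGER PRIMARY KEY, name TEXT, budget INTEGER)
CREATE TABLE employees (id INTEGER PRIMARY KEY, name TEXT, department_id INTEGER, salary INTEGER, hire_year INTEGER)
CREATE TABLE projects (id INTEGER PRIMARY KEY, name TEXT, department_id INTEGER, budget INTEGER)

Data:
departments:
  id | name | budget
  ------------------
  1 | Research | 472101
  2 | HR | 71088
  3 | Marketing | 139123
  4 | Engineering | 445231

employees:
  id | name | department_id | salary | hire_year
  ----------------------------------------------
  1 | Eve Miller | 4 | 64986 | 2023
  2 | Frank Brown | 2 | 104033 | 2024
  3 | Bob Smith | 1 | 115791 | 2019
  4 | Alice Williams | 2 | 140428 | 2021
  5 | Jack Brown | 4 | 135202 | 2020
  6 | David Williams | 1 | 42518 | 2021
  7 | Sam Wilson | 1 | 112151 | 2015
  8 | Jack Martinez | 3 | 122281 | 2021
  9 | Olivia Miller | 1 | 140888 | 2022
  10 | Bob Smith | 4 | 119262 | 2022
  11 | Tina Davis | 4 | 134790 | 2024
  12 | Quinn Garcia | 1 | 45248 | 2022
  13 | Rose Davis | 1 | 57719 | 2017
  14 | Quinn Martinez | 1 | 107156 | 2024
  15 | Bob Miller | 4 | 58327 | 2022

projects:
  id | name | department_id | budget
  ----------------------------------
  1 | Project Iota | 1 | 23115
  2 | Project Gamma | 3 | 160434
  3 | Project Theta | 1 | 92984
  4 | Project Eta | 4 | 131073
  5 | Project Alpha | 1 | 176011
SELECT MAX(salary) FROM employees

Execution result:
140888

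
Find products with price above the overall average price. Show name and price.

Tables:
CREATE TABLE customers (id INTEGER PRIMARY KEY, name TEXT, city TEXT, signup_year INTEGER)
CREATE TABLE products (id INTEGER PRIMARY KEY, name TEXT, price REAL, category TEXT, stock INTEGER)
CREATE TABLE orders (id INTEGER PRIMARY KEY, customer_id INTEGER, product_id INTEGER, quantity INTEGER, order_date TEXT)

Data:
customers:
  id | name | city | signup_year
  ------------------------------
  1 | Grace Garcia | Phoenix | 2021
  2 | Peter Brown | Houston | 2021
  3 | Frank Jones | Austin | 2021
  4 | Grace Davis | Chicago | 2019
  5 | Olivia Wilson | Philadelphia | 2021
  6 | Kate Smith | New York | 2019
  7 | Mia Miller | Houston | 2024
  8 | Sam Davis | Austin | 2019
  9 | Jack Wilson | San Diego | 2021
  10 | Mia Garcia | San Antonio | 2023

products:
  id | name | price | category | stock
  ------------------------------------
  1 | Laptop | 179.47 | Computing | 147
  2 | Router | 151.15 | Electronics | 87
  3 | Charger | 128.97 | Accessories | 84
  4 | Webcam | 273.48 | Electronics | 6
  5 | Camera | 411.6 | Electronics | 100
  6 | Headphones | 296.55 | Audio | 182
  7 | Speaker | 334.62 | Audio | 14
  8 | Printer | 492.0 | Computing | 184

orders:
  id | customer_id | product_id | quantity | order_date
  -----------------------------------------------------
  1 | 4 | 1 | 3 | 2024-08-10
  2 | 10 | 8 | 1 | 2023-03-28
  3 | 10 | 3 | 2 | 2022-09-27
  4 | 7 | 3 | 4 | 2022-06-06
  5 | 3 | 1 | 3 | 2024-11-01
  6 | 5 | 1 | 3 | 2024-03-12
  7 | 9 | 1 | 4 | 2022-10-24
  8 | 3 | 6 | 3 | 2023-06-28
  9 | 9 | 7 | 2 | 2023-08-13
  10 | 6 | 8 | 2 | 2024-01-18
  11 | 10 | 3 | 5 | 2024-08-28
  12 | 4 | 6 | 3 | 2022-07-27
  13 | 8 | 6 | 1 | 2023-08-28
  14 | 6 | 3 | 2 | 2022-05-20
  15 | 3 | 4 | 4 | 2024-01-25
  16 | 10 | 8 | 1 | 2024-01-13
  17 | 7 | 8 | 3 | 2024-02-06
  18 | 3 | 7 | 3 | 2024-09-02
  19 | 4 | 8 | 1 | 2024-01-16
SELECT name, price FROM products WHERE price > (SELECT AVG(price) FROM products)

Execution result:
name | price
Camera | 411.60
Headphones | 296.55
Speaker | 334.62
Printer | 492.00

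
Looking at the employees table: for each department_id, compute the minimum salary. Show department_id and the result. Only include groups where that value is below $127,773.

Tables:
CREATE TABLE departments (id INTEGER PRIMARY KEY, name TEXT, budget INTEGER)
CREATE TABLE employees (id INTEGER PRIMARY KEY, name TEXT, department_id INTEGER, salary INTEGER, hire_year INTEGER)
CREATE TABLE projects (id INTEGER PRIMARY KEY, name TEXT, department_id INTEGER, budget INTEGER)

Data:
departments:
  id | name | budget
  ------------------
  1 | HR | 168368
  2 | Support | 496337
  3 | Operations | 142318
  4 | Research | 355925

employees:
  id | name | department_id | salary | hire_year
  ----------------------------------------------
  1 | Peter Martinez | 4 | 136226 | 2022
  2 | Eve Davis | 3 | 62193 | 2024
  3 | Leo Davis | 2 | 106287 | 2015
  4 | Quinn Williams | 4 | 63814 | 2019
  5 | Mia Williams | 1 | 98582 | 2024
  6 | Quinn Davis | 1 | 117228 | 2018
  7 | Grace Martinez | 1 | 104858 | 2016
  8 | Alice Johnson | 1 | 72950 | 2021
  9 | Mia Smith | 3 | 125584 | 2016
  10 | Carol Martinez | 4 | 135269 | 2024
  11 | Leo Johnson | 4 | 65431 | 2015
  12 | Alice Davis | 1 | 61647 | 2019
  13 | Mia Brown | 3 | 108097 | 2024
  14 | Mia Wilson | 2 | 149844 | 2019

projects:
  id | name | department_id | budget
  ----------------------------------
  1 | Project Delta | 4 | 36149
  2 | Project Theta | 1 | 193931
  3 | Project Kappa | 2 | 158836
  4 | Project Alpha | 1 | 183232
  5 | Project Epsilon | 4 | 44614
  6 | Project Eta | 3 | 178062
SELECT department_id, MIN(salary) AS min_salary FROM employees GROUP BY department_id HAVING MIN(salary) < 127773

Execution result:
department_id | min_salary
1 | 61647
2 | 106287
3 | 62193
4 | 63814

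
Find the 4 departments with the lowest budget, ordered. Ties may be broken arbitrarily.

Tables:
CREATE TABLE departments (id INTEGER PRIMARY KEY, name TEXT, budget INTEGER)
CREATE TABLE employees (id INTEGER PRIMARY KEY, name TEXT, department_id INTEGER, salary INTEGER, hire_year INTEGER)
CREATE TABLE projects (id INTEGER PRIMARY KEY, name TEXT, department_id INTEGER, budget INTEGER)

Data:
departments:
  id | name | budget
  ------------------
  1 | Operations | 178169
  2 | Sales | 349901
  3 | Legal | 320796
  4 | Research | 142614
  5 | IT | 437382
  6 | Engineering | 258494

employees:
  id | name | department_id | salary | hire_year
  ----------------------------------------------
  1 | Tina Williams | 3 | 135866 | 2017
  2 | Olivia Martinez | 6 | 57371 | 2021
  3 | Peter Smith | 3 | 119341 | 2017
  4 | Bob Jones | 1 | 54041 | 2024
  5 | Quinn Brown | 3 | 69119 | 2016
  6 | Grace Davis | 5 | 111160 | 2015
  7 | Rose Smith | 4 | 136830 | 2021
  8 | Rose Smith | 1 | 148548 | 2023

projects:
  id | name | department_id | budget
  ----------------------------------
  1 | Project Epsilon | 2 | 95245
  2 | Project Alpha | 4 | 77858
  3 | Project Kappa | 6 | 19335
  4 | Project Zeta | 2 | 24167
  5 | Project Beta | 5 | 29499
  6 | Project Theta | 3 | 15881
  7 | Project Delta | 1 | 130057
SELECT name, budget FROM departments ORDER BY budget ASC LIMIT 4

Execution result:
name | budget
Research | 142614
Operations | 178169
Engineering | 258494
Legal | 320796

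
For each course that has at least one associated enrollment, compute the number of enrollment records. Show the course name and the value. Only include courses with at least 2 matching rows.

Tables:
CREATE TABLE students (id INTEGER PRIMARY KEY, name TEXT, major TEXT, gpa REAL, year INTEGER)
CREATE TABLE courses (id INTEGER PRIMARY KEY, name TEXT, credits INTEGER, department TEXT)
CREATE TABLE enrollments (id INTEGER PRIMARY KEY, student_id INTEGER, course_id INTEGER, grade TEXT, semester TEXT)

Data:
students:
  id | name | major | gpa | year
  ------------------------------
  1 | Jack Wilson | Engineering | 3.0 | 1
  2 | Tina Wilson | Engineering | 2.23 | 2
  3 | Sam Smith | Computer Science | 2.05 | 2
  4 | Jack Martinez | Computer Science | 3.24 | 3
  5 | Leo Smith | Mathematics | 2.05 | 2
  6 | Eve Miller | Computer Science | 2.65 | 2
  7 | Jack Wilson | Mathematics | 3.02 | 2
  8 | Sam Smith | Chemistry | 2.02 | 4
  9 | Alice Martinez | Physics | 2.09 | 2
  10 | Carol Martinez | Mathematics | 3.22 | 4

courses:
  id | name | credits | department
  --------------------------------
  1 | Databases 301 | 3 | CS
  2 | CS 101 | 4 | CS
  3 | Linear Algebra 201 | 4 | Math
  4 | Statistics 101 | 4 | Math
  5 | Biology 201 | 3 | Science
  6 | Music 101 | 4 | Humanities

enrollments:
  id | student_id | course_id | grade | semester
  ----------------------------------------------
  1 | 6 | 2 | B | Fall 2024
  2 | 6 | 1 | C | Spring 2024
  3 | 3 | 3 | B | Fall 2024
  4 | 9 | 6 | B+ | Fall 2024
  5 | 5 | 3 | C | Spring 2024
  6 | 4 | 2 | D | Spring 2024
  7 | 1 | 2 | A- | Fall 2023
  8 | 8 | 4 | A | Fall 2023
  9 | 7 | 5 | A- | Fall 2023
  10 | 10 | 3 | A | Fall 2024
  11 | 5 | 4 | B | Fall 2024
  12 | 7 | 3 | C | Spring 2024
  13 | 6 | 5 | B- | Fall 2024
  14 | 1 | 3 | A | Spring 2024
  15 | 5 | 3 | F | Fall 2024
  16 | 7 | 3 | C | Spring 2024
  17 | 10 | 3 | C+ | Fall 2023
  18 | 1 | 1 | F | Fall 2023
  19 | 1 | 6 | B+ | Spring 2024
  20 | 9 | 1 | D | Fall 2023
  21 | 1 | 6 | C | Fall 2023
SELECT p.name, COUNT(*) AS n FROM enrollments c JOIN courses p ON c.course_id = p.id GROUP BY p.id, p.name HAVING COUNT(*) >= 2

Execution result:
name | n
Databases 301 | 3
CS 101 | 3
Linear Algebra 201 | 8
Statistics 101 | 2
Biology 201 | 2
Music 101 | 3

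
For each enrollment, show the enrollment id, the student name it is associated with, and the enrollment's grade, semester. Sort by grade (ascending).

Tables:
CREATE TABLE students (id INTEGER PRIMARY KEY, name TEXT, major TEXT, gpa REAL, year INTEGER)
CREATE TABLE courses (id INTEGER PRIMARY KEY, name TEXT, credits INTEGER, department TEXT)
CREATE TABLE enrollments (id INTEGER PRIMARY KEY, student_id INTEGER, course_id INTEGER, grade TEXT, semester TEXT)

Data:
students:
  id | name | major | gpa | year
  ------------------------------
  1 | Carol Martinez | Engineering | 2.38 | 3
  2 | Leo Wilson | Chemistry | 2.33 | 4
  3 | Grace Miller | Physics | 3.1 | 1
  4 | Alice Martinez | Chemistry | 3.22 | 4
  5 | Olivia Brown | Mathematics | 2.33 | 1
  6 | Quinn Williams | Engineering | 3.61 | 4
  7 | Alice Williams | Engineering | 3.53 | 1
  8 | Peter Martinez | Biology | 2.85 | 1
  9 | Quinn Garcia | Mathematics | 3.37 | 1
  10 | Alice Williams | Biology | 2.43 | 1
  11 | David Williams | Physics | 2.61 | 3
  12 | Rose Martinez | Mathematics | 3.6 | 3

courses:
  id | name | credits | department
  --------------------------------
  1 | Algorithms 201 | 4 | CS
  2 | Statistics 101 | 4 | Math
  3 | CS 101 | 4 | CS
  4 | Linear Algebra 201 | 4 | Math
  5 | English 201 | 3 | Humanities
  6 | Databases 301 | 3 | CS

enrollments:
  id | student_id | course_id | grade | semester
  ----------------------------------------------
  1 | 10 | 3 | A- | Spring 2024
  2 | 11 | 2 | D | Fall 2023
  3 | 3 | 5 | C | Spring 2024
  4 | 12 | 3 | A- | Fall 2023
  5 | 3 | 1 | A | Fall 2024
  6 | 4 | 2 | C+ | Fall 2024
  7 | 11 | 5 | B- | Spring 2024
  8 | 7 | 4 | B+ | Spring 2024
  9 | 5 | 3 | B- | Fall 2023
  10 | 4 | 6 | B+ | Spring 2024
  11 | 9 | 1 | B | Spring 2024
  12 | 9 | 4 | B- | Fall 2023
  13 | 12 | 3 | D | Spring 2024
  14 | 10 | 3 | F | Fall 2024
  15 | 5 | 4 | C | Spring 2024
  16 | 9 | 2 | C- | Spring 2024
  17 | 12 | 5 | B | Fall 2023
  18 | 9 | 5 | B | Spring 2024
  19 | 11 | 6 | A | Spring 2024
SELECT c.id, p.name AS student, c.grade, c.semester FROM enrollments c JOIN students p ON c.student_id = p.id ORDER BY c.grade ASC

Execution result:
id | student | grade | semester
5 | Grace Miller | A | Fall 2024
19 | David Williams | A | Spring 2024
1 | Alice Williams | A- | Spring 2024
4 | Rose Martinez | A- | Fall 2023
11 | Quinn Garcia | B | Spring 2024
17 | Rose Martinez | B | Fall 2023
18 | Quinn Garcia | B | Spring 2024
8 | Alice Williams | B+ | Spring 2024
10 | Alice Martinez | B+ | Spring 2024
7 | David Williams | B- | Spring 2024
9 | Olivia Brown | B- | Fall 2023
12 | Quinn Garcia | B- | Fall 2023
3 | Grace Miller | C | Spring 2024
15 | Olivia Brown | C | Spring 2024
6 | Alice Martinez | C+ | Fall 2024
16 | Quinn Garcia | C- | Spring 2024
2 | David Williams | D | Fall 2023
13 | Rose Martinez | D | Spring 2024
14 | Alice Williams | F | Fall 2024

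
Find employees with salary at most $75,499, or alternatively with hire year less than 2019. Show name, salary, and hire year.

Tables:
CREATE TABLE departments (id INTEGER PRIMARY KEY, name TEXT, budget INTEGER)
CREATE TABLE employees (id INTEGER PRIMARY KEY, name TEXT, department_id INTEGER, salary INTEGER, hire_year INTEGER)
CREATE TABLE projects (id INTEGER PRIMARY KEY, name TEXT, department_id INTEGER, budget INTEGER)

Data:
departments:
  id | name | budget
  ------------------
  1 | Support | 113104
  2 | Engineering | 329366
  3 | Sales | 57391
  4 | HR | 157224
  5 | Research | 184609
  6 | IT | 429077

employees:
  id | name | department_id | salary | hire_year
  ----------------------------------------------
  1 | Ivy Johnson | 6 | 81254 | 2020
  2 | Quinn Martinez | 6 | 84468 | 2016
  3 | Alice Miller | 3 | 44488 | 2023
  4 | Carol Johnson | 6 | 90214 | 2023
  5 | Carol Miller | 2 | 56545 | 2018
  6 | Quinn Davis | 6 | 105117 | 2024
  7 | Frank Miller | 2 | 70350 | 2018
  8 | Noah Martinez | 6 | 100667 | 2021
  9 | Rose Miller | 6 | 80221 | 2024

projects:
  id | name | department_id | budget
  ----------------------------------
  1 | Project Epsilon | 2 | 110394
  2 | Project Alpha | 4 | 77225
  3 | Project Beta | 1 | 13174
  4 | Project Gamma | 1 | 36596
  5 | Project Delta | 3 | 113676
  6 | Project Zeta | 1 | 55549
SELECT name, salary, hire_year FROM employees WHERE salary <= 75499 OR hire_year < 2019

Execution result:
name | salary | hire_year
Quinn Martinez | 84468 | 2016
Alice Miller | 44488 | 2023
Carol Miller | 56545 | 2018
Frank Miller | 70350 | 2018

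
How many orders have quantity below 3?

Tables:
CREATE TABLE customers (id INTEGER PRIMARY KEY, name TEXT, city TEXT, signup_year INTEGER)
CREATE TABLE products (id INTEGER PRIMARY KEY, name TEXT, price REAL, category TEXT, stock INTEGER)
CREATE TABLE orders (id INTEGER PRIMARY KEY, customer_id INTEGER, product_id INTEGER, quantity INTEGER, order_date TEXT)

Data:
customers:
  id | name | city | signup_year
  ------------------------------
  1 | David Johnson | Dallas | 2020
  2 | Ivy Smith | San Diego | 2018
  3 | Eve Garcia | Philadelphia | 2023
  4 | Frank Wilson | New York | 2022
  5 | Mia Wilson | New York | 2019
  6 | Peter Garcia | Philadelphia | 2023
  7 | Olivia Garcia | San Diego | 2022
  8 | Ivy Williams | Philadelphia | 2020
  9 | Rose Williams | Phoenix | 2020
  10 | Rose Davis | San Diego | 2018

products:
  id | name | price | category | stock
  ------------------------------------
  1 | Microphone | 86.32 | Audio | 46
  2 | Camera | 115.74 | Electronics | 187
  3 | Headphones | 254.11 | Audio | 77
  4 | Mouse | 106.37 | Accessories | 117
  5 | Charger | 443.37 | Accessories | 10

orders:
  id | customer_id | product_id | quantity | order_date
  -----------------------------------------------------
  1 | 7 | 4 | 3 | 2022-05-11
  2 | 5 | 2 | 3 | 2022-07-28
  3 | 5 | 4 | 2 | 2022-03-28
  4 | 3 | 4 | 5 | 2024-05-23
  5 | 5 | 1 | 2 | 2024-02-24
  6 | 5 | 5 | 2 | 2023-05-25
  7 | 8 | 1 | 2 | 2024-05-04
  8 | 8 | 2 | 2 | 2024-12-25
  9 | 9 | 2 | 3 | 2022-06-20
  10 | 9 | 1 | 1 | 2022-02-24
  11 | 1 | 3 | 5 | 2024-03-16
SELECT COUNT(*) FROM orders WHERE quantity < 3

Execution result:
6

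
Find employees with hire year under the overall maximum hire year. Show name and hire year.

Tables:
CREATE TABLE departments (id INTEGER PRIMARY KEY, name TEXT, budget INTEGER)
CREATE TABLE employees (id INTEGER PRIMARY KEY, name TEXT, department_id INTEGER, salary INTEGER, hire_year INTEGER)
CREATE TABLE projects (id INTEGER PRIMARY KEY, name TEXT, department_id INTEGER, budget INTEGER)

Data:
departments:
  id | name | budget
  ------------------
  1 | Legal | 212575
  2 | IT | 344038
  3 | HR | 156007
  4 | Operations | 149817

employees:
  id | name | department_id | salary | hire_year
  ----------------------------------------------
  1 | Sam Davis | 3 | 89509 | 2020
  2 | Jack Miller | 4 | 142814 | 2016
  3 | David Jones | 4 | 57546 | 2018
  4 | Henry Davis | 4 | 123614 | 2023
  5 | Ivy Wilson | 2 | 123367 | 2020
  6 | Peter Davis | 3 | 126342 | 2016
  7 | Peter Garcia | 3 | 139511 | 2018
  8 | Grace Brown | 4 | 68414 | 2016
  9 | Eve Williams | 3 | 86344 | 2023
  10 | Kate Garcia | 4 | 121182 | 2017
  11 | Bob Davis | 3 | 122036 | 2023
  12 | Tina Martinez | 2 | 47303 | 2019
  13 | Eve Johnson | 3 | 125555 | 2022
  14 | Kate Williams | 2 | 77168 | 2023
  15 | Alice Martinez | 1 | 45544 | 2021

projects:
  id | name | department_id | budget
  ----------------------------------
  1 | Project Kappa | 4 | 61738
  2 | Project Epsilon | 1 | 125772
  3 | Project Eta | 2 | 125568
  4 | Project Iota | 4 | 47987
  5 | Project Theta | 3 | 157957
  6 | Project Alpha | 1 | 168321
SELECT name, hire_year FROM employees WHERE hire_year < (SELECT MAX(hire_year) FROM employees)

Execution result:
name | hire_year
Sam Davis | 2020
Jack Miller | 2016
David Jones | 2018
Ivy Wilson | 2020
Peter Davis | 2016
Peter Garcia | 2018
Grace Brown | 2016
Kate Garcia | 2017
Tina Martinez | 2019
Eve Johnson | 2022
Alice Martinez | 2021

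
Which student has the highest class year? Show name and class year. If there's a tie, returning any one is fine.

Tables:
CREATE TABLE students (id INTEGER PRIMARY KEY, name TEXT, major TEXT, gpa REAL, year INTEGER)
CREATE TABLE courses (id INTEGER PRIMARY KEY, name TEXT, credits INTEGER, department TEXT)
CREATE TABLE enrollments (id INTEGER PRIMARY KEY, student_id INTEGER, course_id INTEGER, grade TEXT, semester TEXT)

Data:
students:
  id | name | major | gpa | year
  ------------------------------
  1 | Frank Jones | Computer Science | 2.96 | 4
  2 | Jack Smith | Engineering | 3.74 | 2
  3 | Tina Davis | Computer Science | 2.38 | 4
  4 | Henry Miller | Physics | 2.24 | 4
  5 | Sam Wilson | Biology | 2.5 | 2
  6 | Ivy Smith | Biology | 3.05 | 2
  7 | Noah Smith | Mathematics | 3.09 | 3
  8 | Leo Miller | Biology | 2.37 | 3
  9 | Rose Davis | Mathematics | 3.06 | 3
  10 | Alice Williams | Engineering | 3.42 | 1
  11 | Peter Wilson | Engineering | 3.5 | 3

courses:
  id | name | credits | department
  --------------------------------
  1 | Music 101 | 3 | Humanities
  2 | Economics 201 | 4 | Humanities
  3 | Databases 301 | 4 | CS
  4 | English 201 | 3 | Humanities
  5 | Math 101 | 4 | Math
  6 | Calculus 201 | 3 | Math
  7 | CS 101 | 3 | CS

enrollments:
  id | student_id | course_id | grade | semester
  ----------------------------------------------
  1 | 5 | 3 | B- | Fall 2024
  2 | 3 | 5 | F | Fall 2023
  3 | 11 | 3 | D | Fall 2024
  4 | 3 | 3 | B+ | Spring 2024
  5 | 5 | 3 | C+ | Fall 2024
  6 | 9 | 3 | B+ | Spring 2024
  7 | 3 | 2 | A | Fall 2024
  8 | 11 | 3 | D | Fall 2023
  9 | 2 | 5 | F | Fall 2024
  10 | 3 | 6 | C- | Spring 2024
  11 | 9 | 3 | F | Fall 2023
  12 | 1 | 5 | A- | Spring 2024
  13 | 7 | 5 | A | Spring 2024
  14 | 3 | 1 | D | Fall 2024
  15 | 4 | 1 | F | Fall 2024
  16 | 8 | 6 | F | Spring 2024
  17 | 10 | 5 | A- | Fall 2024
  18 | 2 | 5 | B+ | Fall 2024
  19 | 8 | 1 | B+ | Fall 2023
SELECT name, year FROM students ORDER BY year DESC LIMIT 1

Execution result:
name | year
Frank Jones | 4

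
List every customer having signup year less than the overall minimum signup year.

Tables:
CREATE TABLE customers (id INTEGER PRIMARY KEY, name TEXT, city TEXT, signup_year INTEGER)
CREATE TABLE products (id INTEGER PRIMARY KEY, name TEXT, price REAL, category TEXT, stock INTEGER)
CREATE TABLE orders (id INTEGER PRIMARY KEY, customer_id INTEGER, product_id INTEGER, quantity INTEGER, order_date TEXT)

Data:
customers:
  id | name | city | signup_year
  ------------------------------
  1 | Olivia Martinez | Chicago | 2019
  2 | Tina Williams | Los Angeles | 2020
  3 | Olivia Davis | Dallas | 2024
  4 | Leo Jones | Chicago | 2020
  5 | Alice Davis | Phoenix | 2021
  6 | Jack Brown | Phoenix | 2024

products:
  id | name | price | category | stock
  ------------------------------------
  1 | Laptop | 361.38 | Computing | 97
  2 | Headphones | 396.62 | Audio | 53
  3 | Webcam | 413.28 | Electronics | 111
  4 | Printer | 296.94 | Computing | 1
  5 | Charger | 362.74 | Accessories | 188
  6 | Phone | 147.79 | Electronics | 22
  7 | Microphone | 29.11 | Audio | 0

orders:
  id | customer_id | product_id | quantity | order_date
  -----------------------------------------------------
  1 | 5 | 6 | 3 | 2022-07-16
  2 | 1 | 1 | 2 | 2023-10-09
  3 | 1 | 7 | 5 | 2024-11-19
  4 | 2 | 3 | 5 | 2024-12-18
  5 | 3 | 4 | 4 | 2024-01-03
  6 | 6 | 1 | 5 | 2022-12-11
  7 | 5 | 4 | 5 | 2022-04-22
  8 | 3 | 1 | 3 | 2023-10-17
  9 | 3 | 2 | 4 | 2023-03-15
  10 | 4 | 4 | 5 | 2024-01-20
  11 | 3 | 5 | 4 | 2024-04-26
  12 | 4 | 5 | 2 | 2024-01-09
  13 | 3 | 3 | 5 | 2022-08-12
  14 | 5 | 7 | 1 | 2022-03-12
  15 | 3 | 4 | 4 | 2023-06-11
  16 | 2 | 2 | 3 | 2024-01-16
SELECT name, signup_year FROM customers WHERE signup_year < (SELECT MIN(signup_year) FROM customers)

Execution result:
(no rows)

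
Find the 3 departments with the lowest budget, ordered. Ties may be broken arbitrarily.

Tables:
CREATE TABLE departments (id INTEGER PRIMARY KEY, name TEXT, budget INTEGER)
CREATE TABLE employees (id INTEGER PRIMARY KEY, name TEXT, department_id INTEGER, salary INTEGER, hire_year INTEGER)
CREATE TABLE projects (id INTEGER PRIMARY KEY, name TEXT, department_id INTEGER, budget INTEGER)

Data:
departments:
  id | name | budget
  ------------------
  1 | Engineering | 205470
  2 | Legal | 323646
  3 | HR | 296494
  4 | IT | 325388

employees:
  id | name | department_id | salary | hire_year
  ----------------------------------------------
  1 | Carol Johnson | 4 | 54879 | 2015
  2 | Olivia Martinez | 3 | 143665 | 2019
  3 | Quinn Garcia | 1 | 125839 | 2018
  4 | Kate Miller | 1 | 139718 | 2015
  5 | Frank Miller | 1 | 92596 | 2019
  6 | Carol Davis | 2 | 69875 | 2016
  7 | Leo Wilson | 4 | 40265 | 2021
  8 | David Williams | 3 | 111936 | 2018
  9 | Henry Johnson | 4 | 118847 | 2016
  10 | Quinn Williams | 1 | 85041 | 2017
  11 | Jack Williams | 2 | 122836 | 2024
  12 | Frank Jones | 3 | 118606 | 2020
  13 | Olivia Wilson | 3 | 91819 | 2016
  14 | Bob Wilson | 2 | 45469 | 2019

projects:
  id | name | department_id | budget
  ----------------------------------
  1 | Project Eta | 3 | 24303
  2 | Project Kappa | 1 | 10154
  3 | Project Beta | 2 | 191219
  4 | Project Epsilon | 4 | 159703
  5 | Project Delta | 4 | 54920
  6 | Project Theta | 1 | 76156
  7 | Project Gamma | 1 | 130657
SELECT name, budget FROM departments ORDER BY budget ASC LIMIT 3

Execution result:
name | budget
Engineering | 205470
HR | 296494
Legal | 323646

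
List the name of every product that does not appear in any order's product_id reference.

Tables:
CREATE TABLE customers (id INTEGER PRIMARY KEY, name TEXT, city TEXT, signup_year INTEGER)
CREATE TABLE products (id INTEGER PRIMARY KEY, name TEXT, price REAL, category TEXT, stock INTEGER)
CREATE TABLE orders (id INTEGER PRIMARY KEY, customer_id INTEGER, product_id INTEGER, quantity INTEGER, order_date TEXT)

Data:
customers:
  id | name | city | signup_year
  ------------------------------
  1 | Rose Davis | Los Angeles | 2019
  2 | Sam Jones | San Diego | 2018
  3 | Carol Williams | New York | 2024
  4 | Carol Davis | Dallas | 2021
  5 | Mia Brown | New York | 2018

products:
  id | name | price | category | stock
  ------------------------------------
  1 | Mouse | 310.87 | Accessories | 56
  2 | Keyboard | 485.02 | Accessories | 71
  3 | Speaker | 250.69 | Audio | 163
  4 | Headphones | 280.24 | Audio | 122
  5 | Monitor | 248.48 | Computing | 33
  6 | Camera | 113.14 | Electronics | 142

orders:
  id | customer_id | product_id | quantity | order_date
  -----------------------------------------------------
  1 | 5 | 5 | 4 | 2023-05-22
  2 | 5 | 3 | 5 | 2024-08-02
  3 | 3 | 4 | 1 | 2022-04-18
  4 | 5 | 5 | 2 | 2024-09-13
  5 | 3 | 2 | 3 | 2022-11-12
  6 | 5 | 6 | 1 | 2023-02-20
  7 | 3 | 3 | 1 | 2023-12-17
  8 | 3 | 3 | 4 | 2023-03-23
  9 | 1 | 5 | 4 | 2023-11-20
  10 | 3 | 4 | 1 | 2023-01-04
SELECT p.name FROM products p LEFT JOIN orders c ON c.product_id = p.id WHERE c.id IS NULL

Execution result:
Mouse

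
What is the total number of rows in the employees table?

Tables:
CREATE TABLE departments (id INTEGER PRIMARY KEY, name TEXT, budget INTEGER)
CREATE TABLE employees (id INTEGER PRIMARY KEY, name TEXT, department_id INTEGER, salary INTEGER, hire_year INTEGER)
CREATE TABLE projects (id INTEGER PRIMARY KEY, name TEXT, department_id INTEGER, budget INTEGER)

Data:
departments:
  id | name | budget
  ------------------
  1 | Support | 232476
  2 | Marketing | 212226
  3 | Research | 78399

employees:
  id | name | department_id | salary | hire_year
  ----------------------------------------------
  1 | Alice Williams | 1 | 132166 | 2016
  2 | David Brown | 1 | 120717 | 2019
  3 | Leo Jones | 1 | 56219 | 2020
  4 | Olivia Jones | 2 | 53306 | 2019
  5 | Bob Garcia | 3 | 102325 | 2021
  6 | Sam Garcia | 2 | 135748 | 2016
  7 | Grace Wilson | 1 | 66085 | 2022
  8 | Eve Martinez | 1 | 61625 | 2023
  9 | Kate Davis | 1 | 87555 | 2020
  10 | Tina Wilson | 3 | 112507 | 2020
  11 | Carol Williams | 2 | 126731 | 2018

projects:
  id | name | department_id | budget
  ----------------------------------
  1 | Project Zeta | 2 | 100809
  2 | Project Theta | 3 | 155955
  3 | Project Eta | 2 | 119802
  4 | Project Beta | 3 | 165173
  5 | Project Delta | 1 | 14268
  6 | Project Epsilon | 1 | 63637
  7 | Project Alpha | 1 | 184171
SELECT COUNT(*) FROM employees

Execution result:
11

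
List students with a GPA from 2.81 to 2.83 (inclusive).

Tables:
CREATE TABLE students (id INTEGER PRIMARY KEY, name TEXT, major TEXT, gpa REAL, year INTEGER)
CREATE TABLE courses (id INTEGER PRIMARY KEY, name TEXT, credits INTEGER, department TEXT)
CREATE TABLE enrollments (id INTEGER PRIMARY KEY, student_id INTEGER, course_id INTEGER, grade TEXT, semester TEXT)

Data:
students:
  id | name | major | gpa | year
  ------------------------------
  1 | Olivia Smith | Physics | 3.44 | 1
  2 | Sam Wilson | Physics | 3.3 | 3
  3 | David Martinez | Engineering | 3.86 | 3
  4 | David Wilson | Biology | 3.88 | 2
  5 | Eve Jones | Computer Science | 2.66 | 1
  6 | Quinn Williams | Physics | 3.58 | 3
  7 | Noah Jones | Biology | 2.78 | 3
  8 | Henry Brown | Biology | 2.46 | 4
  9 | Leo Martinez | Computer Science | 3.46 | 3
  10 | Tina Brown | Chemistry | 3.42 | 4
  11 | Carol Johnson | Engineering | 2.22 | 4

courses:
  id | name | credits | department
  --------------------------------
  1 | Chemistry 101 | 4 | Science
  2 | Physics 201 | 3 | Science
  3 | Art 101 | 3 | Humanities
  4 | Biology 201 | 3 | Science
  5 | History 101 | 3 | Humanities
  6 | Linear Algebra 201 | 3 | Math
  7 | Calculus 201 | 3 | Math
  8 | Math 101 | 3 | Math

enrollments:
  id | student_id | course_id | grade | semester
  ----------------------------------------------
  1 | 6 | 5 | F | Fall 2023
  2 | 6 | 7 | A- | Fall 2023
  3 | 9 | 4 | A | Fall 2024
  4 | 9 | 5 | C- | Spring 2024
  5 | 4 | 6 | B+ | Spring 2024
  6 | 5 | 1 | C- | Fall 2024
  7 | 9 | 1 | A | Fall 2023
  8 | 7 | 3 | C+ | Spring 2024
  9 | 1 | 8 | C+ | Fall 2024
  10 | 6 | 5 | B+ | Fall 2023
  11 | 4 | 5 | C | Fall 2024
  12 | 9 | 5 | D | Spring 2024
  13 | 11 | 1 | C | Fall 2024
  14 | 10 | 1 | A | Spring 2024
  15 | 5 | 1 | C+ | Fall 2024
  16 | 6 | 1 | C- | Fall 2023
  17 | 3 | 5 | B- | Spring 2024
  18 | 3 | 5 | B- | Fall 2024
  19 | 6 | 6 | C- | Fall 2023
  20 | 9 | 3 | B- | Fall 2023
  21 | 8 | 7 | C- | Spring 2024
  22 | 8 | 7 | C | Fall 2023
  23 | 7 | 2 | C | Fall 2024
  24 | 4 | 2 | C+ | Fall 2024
SELECT name, gpa FROM students WHERE gpa BETWEEN 2.81 AND 2.83

Execution result:
(no rows)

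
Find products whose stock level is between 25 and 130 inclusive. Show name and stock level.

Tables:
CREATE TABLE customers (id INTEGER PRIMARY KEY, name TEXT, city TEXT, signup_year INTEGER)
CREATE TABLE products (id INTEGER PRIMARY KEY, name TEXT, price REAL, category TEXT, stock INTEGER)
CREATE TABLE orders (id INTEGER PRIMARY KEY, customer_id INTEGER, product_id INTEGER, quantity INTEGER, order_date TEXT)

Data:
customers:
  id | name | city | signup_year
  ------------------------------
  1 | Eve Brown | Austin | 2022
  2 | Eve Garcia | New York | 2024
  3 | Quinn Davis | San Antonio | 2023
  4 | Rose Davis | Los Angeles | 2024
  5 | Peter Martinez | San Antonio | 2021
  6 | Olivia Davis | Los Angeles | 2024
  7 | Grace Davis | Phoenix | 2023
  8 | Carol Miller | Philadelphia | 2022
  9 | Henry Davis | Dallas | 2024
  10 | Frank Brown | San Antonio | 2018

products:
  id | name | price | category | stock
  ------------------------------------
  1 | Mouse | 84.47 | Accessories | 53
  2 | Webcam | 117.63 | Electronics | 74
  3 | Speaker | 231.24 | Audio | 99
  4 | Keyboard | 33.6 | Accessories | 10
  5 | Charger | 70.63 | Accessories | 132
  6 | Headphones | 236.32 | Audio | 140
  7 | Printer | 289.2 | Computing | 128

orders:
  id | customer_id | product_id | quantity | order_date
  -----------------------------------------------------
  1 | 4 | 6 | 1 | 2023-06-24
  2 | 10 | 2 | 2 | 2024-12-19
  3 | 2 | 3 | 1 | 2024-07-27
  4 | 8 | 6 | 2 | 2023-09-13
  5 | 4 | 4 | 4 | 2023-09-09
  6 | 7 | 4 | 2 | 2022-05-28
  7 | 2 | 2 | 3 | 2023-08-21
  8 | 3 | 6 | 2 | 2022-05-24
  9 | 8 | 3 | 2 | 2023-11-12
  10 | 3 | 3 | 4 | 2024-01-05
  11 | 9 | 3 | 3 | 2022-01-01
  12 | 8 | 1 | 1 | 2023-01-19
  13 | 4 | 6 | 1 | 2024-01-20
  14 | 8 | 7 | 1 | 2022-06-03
SELECT name, stock FROM products WHERE stock BETWEEN 25 AND 130

Execution result:
name | stock
Mouse | 53
Webcam | 74
Speaker | 99
Printer | 128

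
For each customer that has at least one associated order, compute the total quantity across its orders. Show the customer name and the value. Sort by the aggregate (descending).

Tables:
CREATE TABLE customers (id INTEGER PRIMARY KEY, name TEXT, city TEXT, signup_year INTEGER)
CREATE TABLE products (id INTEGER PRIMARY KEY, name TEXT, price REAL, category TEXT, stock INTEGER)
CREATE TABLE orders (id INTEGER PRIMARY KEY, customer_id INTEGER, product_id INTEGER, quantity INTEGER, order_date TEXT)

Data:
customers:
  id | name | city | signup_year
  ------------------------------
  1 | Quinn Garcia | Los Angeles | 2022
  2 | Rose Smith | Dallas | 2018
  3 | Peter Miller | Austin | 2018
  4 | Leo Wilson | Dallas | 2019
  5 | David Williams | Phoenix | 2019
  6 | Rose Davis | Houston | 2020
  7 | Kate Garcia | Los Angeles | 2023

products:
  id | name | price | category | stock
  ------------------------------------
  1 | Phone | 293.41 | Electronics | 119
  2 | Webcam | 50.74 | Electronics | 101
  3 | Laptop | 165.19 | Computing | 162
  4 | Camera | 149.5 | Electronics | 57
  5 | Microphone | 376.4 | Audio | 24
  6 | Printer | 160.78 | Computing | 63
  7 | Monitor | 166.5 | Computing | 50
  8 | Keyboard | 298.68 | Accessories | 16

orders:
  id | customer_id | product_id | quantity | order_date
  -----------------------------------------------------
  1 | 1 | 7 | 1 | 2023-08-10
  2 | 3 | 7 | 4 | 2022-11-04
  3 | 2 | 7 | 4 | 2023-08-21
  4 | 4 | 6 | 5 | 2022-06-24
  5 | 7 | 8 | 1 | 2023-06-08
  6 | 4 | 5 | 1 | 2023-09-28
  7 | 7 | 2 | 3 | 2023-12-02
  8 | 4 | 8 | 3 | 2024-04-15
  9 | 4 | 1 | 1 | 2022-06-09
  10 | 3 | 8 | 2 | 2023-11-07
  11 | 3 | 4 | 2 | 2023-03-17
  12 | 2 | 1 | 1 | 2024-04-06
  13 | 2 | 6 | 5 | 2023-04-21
SELECT p.name, SUM(c.quantity) AS sum_quantity FROM orders c JOIN customers p ON c.customer_id = p.id GROUP BY p.id, p.name ORDER BY sum_quantity DESC

Execution result:
name | sum_quantity
Rose Smith | 10
Leo Wilson | 10
Peter Miller | 8
Kate Garcia | 4
Quinn Garcia | 1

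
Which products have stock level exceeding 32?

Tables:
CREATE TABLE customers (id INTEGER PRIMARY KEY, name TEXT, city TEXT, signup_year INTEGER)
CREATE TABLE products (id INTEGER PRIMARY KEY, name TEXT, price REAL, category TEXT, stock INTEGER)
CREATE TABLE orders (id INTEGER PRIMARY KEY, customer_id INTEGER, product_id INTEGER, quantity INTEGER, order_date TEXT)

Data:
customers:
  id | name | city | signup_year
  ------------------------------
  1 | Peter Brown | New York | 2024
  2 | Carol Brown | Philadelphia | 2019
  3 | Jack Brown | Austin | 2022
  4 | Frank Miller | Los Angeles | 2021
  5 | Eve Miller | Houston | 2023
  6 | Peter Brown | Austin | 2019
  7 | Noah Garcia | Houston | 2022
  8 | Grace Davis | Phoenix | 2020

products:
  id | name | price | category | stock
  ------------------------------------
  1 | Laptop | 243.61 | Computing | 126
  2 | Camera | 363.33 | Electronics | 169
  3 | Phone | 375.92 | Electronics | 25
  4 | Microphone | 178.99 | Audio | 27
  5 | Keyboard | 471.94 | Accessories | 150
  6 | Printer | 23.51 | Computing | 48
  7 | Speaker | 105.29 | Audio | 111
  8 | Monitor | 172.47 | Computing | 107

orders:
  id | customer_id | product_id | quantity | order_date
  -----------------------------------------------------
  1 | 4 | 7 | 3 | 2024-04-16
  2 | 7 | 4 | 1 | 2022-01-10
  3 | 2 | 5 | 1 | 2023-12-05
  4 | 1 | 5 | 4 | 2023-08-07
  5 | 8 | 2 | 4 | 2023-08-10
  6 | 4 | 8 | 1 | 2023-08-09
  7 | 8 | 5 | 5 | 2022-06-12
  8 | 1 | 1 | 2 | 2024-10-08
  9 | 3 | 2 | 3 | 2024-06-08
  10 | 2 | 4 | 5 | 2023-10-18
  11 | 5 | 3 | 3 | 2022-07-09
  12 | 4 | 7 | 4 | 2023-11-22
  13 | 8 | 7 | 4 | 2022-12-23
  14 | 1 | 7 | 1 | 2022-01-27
SELECT name, stock FROM products WHERE stock > 32

Execution result:
name | stock
Laptop | 126
Camera | 169
Keyboard | 150
Printer | 48
Speaker | 111
Monitor | 107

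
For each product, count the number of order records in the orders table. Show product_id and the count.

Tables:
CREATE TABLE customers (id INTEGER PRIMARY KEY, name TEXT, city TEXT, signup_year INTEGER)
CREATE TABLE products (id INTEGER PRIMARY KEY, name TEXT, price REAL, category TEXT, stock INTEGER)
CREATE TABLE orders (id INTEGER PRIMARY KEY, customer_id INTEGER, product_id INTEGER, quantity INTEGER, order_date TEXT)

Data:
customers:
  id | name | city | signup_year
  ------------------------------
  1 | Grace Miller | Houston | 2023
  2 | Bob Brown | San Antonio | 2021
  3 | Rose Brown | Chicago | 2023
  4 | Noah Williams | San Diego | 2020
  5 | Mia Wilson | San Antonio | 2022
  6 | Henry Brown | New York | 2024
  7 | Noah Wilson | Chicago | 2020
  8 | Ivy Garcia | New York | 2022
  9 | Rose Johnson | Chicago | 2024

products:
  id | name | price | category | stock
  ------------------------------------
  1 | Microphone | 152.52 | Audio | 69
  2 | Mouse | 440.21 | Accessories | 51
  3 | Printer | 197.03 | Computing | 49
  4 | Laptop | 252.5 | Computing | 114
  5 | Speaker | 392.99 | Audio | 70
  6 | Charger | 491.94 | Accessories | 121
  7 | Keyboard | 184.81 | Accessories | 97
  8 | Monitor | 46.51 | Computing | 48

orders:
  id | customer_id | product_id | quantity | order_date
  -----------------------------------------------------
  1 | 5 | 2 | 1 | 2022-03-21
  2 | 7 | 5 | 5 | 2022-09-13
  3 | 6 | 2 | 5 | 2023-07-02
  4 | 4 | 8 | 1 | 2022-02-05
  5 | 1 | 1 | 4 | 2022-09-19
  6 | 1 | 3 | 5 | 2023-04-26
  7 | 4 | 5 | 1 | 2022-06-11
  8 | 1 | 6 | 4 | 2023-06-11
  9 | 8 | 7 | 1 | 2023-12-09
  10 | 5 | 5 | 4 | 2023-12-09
SELECT product_id, COUNT(*) AS order_count FROM orders GROUP BY product_id

Execution result:
product_id | order_count
1 | 1
2 | 2
3 | 1
5 | 3
6 | 1
7 | 1
8 | 1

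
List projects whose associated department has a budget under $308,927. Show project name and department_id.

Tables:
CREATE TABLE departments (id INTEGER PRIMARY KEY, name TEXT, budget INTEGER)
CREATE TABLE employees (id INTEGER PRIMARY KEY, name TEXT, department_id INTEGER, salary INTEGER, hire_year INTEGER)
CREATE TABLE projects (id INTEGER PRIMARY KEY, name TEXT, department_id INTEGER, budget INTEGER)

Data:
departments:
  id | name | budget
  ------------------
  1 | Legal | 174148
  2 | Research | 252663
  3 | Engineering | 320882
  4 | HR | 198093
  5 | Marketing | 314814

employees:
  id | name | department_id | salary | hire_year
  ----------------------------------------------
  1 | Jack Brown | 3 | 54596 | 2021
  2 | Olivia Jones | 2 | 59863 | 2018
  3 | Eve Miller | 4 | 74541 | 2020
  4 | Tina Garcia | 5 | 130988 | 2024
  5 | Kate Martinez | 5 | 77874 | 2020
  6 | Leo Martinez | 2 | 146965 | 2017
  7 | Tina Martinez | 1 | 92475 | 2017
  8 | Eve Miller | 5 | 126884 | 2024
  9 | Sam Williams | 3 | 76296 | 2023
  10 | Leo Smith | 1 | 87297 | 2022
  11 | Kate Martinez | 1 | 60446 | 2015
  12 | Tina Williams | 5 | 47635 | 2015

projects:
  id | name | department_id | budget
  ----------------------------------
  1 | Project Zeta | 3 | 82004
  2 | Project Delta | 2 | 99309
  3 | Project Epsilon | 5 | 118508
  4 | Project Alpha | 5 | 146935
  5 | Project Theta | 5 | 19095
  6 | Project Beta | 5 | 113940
SELECT name, department_id FROM projects WHERE department_id IN (SELECT id FROM departments WHERE budget < 308927)

Execution result:
name | department_id
Project Delta | 2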